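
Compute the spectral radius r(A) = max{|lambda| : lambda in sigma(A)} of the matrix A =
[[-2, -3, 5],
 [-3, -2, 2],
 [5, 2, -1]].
r(A) ≈ 8.4914

The eigenvalues of A are the roots of its characteristic polynomial. With M = A (coefficients from the trace, the sum of principal 2x2 minors, and det A):
  p(λ) = det(λ I - M) = λ^3 + 5λ^2 - 30λ - 3.
No integer candidate from the rational root theorem (±divisors of 3) is a root, so the roots are irrational. The cubic discriminant is Δ = 139857 > 0, so there are three distinct real roots. p(-9) = -57 and p(-8) = 45 have opposite signs, so a root lies in (-9, -8); Newton's method refines it to λ ≈ -8.4914. p(-1) = 31 and p(0) = -3 have opposite signs, so a root lies in (-1, 0); Newton's method refines it to λ ≈ -0.0984. p(3) = -21 and p(4) = 21 have opposite signs, so a root lies in (3, 4); Newton's method refines it to λ ≈ 3.5898. Check (Vieta): the three roots sum to -5, matching tr M = -5.
Thus the eigenvalues (to 4 decimals) are -8.4914 (modulus 8.4914); -0.0984 (modulus 0.0984); 3.5898 (modulus 3.5898). The spectral radius is the largest modulus: r(A) ≈ 8.4914. (Cross-check: r(A) ≤ ||A||_2 ≈ 8.4914; equality holds whenever A is normal, though it can also hold for some non-normal A.)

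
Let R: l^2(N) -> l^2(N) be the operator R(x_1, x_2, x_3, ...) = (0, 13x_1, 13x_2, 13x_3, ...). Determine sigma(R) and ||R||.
sigma(R) = closed disk {z in C : |z| ≤ 13}; ||R|| = 13

Note R = 13·U where U is the unit right shift (U x)_k = x_{k-1} (with x_0 := 0); so ||R|| = 13||U|| and sigma(R) = 13·sigma(U). ||R x||^2 = sum_{k≥1} |13x_k|^2 = 169||x||^2, so ||R|| = 13 and sigma(R) ⊂ {|z| ≤ 13}. For any |lambda| < 13, the equation (R - lambda I) x = 0 forces x_1 = 0, then 13x_k = lambda x_{k+1} ⇒ x = 0, so R has no eigenvalues. But (R - lambda I) is not surjective for |lambda| < 13: solving (R - lambda I) x = e_1 would require x_n proportional to (lambda/13)^(-n), which is not in l^2. So every |lambda| < 13 lies in the residual spectrum. The boundary |lambda| = 13 is in the approximate point spectrum (the spectrum is closed). Hence sigma(R) is the closed disk of radius 13.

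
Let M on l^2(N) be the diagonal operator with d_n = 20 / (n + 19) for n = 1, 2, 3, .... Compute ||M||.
||M|| = 1 (attained at n = 1)

For M diagonal, ||M|| = sup_n |d_n| = sup_n 20/(n + 19). This is positive and strictly decreasing in n, so the supremum is attained at n = 1: d_1 = 20/(1 + 19) = 1. Hence ||M|| = 1.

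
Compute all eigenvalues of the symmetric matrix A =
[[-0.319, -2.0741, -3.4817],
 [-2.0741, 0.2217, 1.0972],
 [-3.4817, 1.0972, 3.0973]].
sigma(A) ≈ {-3, 0, 6}

A is real symmetric, so its spectrum consists of real eigenvalues. Expanding the characteristic polynomial of the displayed matrix gives
  det(λ I - A) = p(λ) = λ^3 + (-3)λ^2 + (-18)λ + (0).
Solving p(λ) = 0 yields eigenvalues ≈ -3, 0, 6. (A is shown rounded to 4 decimals, so these recover the underlying integer eigenvalues to within that precision.)
Verification: the trace of A = 3 equals the sum of eigenvalues 3, and det(A) ≈ -0.0001 matches the eigenvalue product 0.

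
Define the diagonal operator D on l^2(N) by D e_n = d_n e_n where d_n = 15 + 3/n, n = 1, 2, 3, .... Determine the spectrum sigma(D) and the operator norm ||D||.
sigma(D) = {15 + 3/n : n ≥ 1} ∪ {15}; ||D|| = 18

A bounded diagonal operator on l^2 with diagonal entries d_n has spectrum equal to the closure of {d_n : n ≥ 1}: every d_n is an eigenvalue (with eigenvector e_n), so {d_n} ⊂ sigma(D); the spectrum is closed, so its closure is too; and for lambda not in the closure, (D - lambda I) has bounded inverse (the diagonal entries 1/(d_n - lambda) are bounded). For our sequence d_n = 15 + 3/n, n = 1, 2, 3, ...:
  - {d_n} = {15 + 3/n : n ≥ 1}; the only limit point is 15
  - closure = {15 + 3/n : n ≥ 1} ∪ {15}
For the norm: a diagonal operator has ||D|| = sup_n |d_n|. Here d_n = 15 + 3/n is positive and decreasing, so sup_n |d_n| = d_1 = 15 + 3 = 18. So ||D|| = 18.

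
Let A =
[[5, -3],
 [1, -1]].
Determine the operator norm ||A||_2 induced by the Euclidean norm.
||A||_2 = sqrt((36 + sqrt(1280))/2) ≈ 5.9907 (= sqrt(largest eigenvalue of A^T A))

||A||_2 = sigma_max(A) = sqrt(lambda_max(A^T A)). Form the symmetric matrix M = A^T A =
[[26, -16],
 [-16, 10]].
Its characteristic polynomial (trace, determinant of M give the coefficients) is
  p(λ) = det(λ I - M) = λ^2 - 36λ + 4.
For λ^2 - 36λ + 4 the discriminant is 1280. It is nonnegative but not a perfect square, so the roots are real and irrational: λ = (36 ± sqrt(1280))/2 ≈ 35.8885, 0.1115.
So the eigenvalues of A^T A are ≈ 0.1115, 35.8885 (all ≥ 0, as they must be for A^T A). The largest is λ_max = (36 + sqrt(1280))/2 ≈ 35.8885, hence ||A||_2 = sqrt(λ_max) = sqrt((36 + sqrt(1280))/2) ≈ 5.9907.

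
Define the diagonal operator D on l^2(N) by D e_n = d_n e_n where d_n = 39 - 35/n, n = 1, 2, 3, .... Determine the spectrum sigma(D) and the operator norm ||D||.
sigma(D) = {39 - 35/n : n ≥ 1} ∪ {39}; ||D|| = 39

A bounded diagonal operator on l^2 with diagonal entries d_n has spectrum equal to the closure of {d_n : n ≥ 1}: every d_n is an eigenvalue (with eigenvector e_n), so {d_n} ⊂ sigma(D); the spectrum is closed, so its closure is too; and for lambda not in the closure, (D - lambda I) has bounded inverse (the diagonal entries 1/(d_n - lambda) are bounded). For our sequence d_n = 39 - 35/n, n = 1, 2, 3, ...:
  - {d_n} = {39 - 35/n : n ≥ 1}; the only limit point is 39
  - closure = {39 - 35/n : n ≥ 1} ∪ {39}
For the norm: a diagonal operator has ||D|| = sup_n |d_n|. Here d_n = 39 - 35/n increases monotonically from d_1 = 4 toward 39, with all terms in [4, 39); so sup_n |d_n| = 39 (the supremum is the limit, not attained). So ||D|| = 39.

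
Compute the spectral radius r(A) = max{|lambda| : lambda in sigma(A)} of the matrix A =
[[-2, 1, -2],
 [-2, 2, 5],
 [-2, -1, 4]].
r(A) ≈ 3.9614

The eigenvalues of A are the roots of its characteristic polynomial. With M = A (coefficients from the trace, the sum of principal 2x2 minors, and det A):
  p(λ) = det(λ I - M) = λ^3 - 4λ^2 - λ + 40.
No integer candidate from the rational root theorem (±divisors of 40) is a root, so the roots are irrational. The cubic discriminant is Δ = -30060 < 0, so there is one real root and a complex-conjugate pair. p(-3) = -20 and p(-2) = 18 have opposite signs, so a root lies in (-3, -2); Newton's method refines it to λ ≈ -2.5489. Dividing out (λ - (-2.5489)) leaves approximately λ^2 - 6.5489λ + 15.6928. For λ^2 - 6.5489λ + 15.6928 the discriminant is -19.8827. It is negative, so the remaining roots are the complex-conjugate pair λ ≈ 3.2745 ± 2.2295i. Their product equals the constant term, so |λ|^2 ≈ 15.6928 and |λ| ≈ 3.9614.
Thus the eigenvalues (to 4 decimals) are -2.5489 (modulus 2.5489); 3.2745 ± 2.2295i (modulus 3.9614). The spectral radius is the largest modulus: r(A) ≈ 3.9614. (Cross-check: r(A) ≤ ||A||_2 ≈ 7.1225; equality holds whenever A is normal, though it can also hold for some non-normal A.)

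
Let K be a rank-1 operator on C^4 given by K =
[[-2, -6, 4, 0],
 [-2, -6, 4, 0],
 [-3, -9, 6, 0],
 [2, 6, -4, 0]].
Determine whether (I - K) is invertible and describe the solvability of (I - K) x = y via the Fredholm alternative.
(I - K) is invertible (det(I - K) = 3 ≠ 0), so for every y in C^4 the equation (I - K) x = y has a unique solution.

K has rank 1, so it is an outer product K = u v^T: every row of K is a multiple of one row vector. Reading off the entries, u = (2, 2, 3, -2) and v = (-1, -3, 2, 0) (row i of K equals u_i·v^T). A rank-one matrix u v^T satisfies K u = u (v·u) and kills the (3)-dimensional subspace v^⊥, so its characteristic polynomial is lambda^3 (lambda - v·u) with v·u = tr K = -2. Hence the eigenvalues of I - K are 1 (multiplicity 3) and 1 - (-2) = 3, so det(I - K) = 3. (Direct check: I - K =
[[3, 6, -4, 0],
 [2, 7, -4, 0],
 [3, 9, -5, 0],
 [-2, -6, 4, 1]]
has determinant 3.) The finite-dimensional Fredholm alternative says: either (I - K) is invertible, or ker(I - K) ≠ {0} and then range(I - K) = ker((I - K)^*)^⊥, with dim ker(I - K) = dim ker((I - K)^*). Since det(I - K) ≠ 0, 1 is not an eigenvalue of K and ker(I - K) = {0}, so we are in the first case: for every y there is a unique x = (I - K)^(-1) y. Explicitly, by the Sherman–Morrison formula, (I - u v^T)^(-1) = I + u v^T/(1 - v·u), i.e. (I - K)^(-1) = I + K/(3).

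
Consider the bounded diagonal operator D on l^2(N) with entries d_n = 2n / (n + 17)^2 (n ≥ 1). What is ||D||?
||D|| = 1/34 (attained at n = 17)

For D diagonal, ||D|| = sup_n |d_n|. Treat f(x) = 2x / (x + 17)^2 for real x > 0. By the quotient rule, f'(x) = 2(17 - x)/(x + 17)^3, which is positive for x < 17 and negative for x > 17. So f has a unique maximum at x = 17, and since 17 is a positive integer, the supremum over n ≥ 1 is attained at n = 17: d_17 = 2·17/(17 + 17)^2 = 2·17/1156 = 1/34. Hence ||D|| = 1/34.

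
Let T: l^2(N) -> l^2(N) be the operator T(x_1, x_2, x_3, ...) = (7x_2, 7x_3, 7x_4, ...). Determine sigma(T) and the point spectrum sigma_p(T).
sigma(T) = closed disk {z in C : |z| ≤ 7}; sigma_p(T) = open disk {z in C : |z| < 7}

Note T = 7·V where V is the unit left shift (V x)_k = x_{k+1}; so sigma(T) = 7·sigma(V) and ||T|| = 7||V||. ||T x||^2 = 49sum_{k≥2} |x_k|^2 ≤ 49||x||^2, with equality on {x : x_1 = 0}, so ||T|| = 7. For any lambda with |lambda| < 7, set r = lambda/7 (|r| < 1); the vector x = (1, r, r^2, ...) is in l^2 and satisfies T x = 7(r, r^2, ...) = lambda x, so lambda is an eigenvalue. On the boundary |lambda| = 7 the geometric series diverges, so no l^2 eigenvector exists, but these lambda lie in the approximate point spectrum. Hence sigma(T) is the closed disk of radius 7 and sigma_p(T) is the open disk.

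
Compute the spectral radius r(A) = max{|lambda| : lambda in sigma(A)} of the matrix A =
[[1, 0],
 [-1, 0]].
r(A) = 1

The eigenvalues of A are the roots of its characteristic polynomial. With M = A (coefficients from the trace and determinant):
  p(λ) = det(λ I - M) = λ^2 - λ.
For λ^2 - λ the discriminant is 1. It is a perfect square (1^2), so the roots are rational: λ = (1 ± 1)/2 = 1, 0.
Thus the eigenvalues (to 4 decimals) are 1 (modulus 1); 0 (modulus 0). The spectral radius is the largest modulus: r(A) = 1. (Cross-check: r(A) ≤ ||A||_2 ≈ 1.4142; equality holds whenever A is normal, though it can also hold for some non-normal A.)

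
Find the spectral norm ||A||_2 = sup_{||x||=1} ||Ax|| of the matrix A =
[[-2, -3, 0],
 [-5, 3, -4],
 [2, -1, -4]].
||A||_2 ≈ 7.0943 (= sqrt(largest eigenvalue of A^T A))

||A||_2 = sigma_max(A) = sqrt(lambda_max(A^T A)). Form the symmetric matrix M = A^T A =
[[33, -11, 12],
 [-11, 19, -8],
 [12, -8, 32]].
Its characteristic polynomial (trace, sum of principal 2x2 minors, determinant of M give the coefficients) is
  p(λ) = det(λ I - M) = λ^3 - 84λ^2 + 1962λ - 13456.
No integer candidate from the rational root theorem (±divisors of 13456) is a root, so the roots are irrational. The cubic discriminant is Δ = 78630048 > 0, so there are three distinct real roots. p(12) = -280 and p(13) = 51 have opposite signs, so a root lies in (12, 13); Newton's method refines it to λ ≈ 12.8259. p(20) = 184 and p(21) = -37 have opposite signs, so a root lies in (20, 21); Newton's method refines it to λ ≈ 20.8457. p(50) = -356 and p(51) = 773 have opposite signs, so a root lies in (50, 51); Newton's method refines it to λ ≈ 50.3285. Check (Vieta): the three roots sum to 84, matching tr M = 84.
So the eigenvalues of A^T A are ≈ 12.8259, 20.8457, 50.3285 (all ≥ 0, as they must be for A^T A). The largest is λ_max ≈ 50.3285, hence ||A||_2 = sqrt(λ_max) ≈ 7.0943.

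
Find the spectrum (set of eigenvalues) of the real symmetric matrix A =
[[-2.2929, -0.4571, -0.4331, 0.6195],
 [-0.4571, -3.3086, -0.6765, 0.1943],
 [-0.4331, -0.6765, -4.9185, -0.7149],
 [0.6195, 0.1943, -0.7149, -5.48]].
sigma(A) ≈ {-6, -5, -3, -2}

A is real symmetric, so its spectrum consists of real eigenvalues. Expanding the characteristic polynomial of the displayed matrix gives
  det(λ I - A) = p(λ) = λ^4 + (16)λ^3 + (91)λ^2 + (216)λ + (180.0015).
Solving p(λ) = 0 yields eigenvalues ≈ -6, -5, -3, -2. (A is shown rounded to 4 decimals, so these recover the underlying integer eigenvalues to within that precision.)
Verification: the trace of A = -16 equals the sum of eigenvalues -16, and det(A) ≈ 180.0015 matches the eigenvalue product 180.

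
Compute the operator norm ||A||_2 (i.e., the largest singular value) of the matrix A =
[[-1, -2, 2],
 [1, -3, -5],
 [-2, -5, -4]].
||A||_2 ≈ 8.5661 (= sqrt(largest eigenvalue of A^T A))

||A||_2 = sigma_max(A) = sqrt(lambda_max(A^T A)). Form the symmetric matrix M = A^T A =
[[6, 9, 1],
 [9, 38, 31],
 [1, 31, 45]].
Its characteristic polynomial (trace, sum of principal 2x2 minors, determinant of M give the coefficients) is
  p(λ) = det(λ I - M) = λ^3 - 89λ^2 + 1165λ - 1369.
No integer candidate from the rational root theorem (±divisors of 1369) is a root, so the roots are irrational. The cubic discriminant is Δ = 3069903904 > 0, so there are three distinct real roots. p(1) = -292 and p(2) = 613 have opposite signs, so a root lies in (1, 2); Newton's method refines it to λ ≈ 1.3029. p(14) = 241 and p(15) = -544 have opposite signs, so a root lies in (14, 15); Newton's method refines it to λ ≈ 14.3197. p(73) = -1588 and p(74) = 2701 have opposite signs, so a root lies in (73, 74); Newton's method refines it to λ ≈ 73.3774. Check (Vieta): the three roots sum to 89, matching tr M = 89.
So the eigenvalues of A^T A are ≈ 1.3029, 14.3197, 73.3774 (all ≥ 0, as they must be for A^T A). The largest is λ_max ≈ 73.3774, hence ||A||_2 = sqrt(λ_max) ≈ 8.5661.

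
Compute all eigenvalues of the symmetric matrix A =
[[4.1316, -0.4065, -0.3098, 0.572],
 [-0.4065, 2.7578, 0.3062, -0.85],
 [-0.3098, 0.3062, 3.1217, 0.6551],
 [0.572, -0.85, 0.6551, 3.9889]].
sigma(A) ≈ {2, 3, 4, 5}

A is real symmetric, so its spectrum consists of real eigenvalues. Expanding the characteristic polynomial of the displayed matrix gives
  det(λ I - A) = p(λ) = λ^4 + (-14)λ^3 + (71)λ^2 + (-154.0015)λ + (120.0022).
Solving p(λ) = 0 yields eigenvalues ≈ 2, 3, 4, 5. (A is shown rounded to 4 decimals, so these recover the underlying integer eigenvalues to within that precision.)
Verification: the trace of A = 14 equals the sum of eigenvalues 14, and det(A) ≈ 120.0022 matches the eigenvalue product 120.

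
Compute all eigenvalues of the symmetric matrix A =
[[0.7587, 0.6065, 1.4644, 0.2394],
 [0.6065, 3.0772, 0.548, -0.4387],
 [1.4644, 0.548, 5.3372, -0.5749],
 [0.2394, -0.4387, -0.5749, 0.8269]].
sigma(A) ≈ {0, 1, 3, 6}

A is real symmetric, so its spectrum consists of real eigenvalues. Expanding the characteristic polynomial of the displayed matrix gives
  det(λ I - A) = p(λ) = λ^4 + (-10)λ^3 + (27)λ^2 + (-18)λ + (0).
Solving p(λ) = 0 yields eigenvalues ≈ 0, 1, 3, 6. (A is shown rounded to 4 decimals, so these recover the underlying integer eigenvalues to within that precision.)
Verification: the trace of A = 10 equals the sum of eigenvalues 10, and det(A) ≈ 0.0008 matches the eigenvalue product 0.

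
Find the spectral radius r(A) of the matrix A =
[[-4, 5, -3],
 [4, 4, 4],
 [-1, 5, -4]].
r(A) ≈ 8.9458

The eigenvalues of A are the roots of its characteristic polynomial. With M = A (coefficients from the trace, the sum of principal 2x2 minors, and det A):
  p(λ) = det(λ I - M) = λ^3 + 4λ^2 - 59λ - 132.
No integer candidate from the rational root theorem (±divisors of 132) is a root, so the roots are irrational. The cubic discriminant is Δ = 1001292 > 0, so there are three distinct real roots. p(-9) = -6 and p(-8) = 84 have opposite signs, so a root lies in (-9, -8); Newton's method refines it to λ ≈ -8.9458. p(-3) = 54 and p(-2) = -6 have opposite signs, so a root lies in (-3, -2); Newton's method refines it to λ ≈ -2.0955. p(7) = -6 and p(8) = 164 have opposite signs, so a root lies in (7, 8); Newton's method refines it to λ ≈ 7.0414. Check (Vieta): the three roots sum to -4, matching tr M = -4.
Thus the eigenvalues (to 4 decimals) are -8.9458 (modulus 8.9458); -2.0955 (modulus 2.0955); 7.0414 (modulus 7.0414). The spectral radius is the largest modulus: r(A) ≈ 8.9458. (Cross-check: r(A) ≤ ||A||_2 ≈ 9.385; equality holds whenever A is normal, though it can also hold for some non-normal A.)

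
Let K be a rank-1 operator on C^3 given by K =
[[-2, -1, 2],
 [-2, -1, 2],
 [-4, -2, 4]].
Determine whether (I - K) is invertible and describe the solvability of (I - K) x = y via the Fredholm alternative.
(I - K) is singular (det(I - K) = 0, i.e. 1 ∈ sigma(K)). (I - K) x = y is solvable iff y ⊥ ker((I - K)^*) = span{(-2, -1, 2)}, i.e. iff -2y_1 - y_2 + 2y_3 = 0. When solvable, the solutions are x = y + c·(1, 1, 2), c arbitrary (ker(I - K) = span{(1, 1, 2)}, dimension 1).

K has rank 1, so it is an outer product K = u v^T: every row of K is a multiple of one row vector. Reading off the entries, u = (1, 1, 2) and v = (-2, -1, 2) (row i of K equals u_i·v^T). A rank-one matrix u v^T satisfies K u = u (v·u) and kills the (2)-dimensional subspace v^⊥, so its characteristic polynomial is lambda^2 (lambda - v·u) with v·u = tr K = 1. Hence the eigenvalues of I - K are 1 (multiplicity 2) and 1 - (1) = 0, so det(I - K) = 0. (Direct check: I - K =
[[3, 1, -2],
 [2, 2, -2],
 [4, 2, -3]]
has determinant 0.) So 1 is an eigenvalue of K and (I - K) is not invertible. The finite-dimensional Fredholm alternative says: either (I - K) is invertible, or ker(I - K) ≠ {0} and then range(I - K) = ker((I - K)^*)^⊥, with dim ker(I - K) = dim ker((I - K)^*). We are in the second case, so we need both kernels. Kernel of I - K: (I - K) u = u - u (v·u) = u - u = 0, so ker(I - K) = span{u} = span{(1, 1, 2)} (it is exactly 1-dimensional because rank(I - K) = 2). Kernel of the adjoint: K is real, so (I - K)^* = I - K^T = I - v u^T, and (I - v u^T) v = v - v (u·v) = 0; hence ker((I - K)^*) = span{v} = span{(-2, -1, 2)}. Therefore (I - K) x = y is solvable iff <y, v> = 0, i.e. iff -2y_1 - y_2 + 2y_3 = 0. When this holds, K y = u (v·y) = 0, so (I - K) y = y and x = y is a particular solution; the full solution set is the line x = y + c·u = y + c·(1, 1, 2), c ∈ C.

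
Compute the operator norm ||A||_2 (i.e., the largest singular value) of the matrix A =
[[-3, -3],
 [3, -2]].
||A||_2 = sqrt((31 + sqrt(61))/2) ≈ 4.4051 (= sqrt(largest eigenvalue of A^T A))

||A||_2 = sigma_max(A) = sqrt(lambda_max(A^T A)). Form the symmetric matrix M = A^T A =
[[18, 3],
 [3, 13]].
Its characteristic polynomial (trace, determinant of M give the coefficients) is
  p(λ) = det(λ I - M) = λ^2 - 31λ + 225.
For λ^2 - 31λ + 225 the discriminant is 61. It is nonnegative but not a perfect square, so the roots are real and irrational: λ = (31 ± sqrt(61))/2 ≈ 19.4051, 11.5949.
So the eigenvalues of A^T A are ≈ 11.5949, 19.4051 (all ≥ 0, as they must be for A^T A). The largest is λ_max = (31 + sqrt(61))/2 ≈ 19.4051, hence ||A||_2 = sqrt(λ_max) = sqrt((31 + sqrt(61))/2) ≈ 4.4051.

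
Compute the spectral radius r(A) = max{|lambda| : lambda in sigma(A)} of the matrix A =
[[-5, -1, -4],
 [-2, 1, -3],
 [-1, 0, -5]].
r(A) ≈ 7.2146

The eigenvalues of A are the roots of its characteristic polynomial. With M = A (coefficients from the trace, the sum of principal 2x2 minors, and det A):
  p(λ) = det(λ I - M) = λ^3 + 9λ^2 + 9λ - 28.
No integer candidate from the rational root theorem (±divisors of 28) is a root, so the roots are irrational. The cubic discriminant is Δ = 23301 > 0, so there are three distinct real roots. p(-8) = -36 and p(-7) = 7 have opposite signs, so a root lies in (-8, -7); Newton's method refines it to λ ≈ -7.2146. p(-4) = 16 and p(-3) = -1 have opposite signs, so a root lies in (-4, -3); Newton's method refines it to λ ≈ -3.0556. p(1) = -9 and p(2) = 34 have opposite signs, so a root lies in (1, 2); Newton's method refines it to λ ≈ 1.2702. Check (Vieta): the three roots sum to -9, matching tr M = -9.
Thus the eigenvalues (to 4 decimals) are -7.2146 (modulus 7.2146); -3.0556 (modulus 3.0556); 1.2702 (modulus 1.2702). The spectral radius is the largest modulus: r(A) ≈ 7.2146. (Cross-check: r(A) ≤ ||A||_2 ≈ 8.5245; equality holds whenever A is normal, though it can also hold for some non-normal A.)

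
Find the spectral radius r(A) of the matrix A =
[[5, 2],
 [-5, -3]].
r(A) = (2 + sqrt(24))/2 ≈ 3.4495

The eigenvalues of A are the roots of its characteristic polynomial. With M = A (coefficients from the trace and determinant):
  p(λ) = det(λ I - M) = λ^2 - 2λ - 5.
For λ^2 - 2λ - 5 the discriminant is 24. It is nonnegative but not a perfect square, so the roots are real and irrational: λ = (2 ± sqrt(24))/2 ≈ 3.4495, -1.4495.
Thus the eigenvalues (to 4 decimals) are 3.4495 (modulus 3.4495); -1.4495 (modulus 1.4495). The spectral radius is the largest modulus: r(A) = (2 + sqrt(24))/2 ≈ 3.4495. (Cross-check: r(A) ≤ ||A||_2 ≈ 7.9121; equality holds whenever A is normal, though it can also hold for some non-normal A.)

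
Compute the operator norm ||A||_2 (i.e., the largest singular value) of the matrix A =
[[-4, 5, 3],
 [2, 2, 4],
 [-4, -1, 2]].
||A||_2 ≈ 7.8554 (= sqrt(largest eigenvalue of A^T A))

||A||_2 = sigma_max(A) = sqrt(lambda_max(A^T A)). Form the symmetric matrix M = A^T A =
[[36, -12, -12],
 [-12, 30, 21],
 [-12, 21, 29]].
Its characteristic polynomial (trace, sum of principal 2x2 minors, determinant of M give the coefficients) is
  p(λ) = det(λ I - M) = λ^3 - 95λ^2 + 2265λ - 12996.
No integer candidate from the rational root theorem (±divisors of 12996) is a root, so the roots are irrational. The cubic discriminant is Δ = 1025925093 > 0, so there are three distinct real roots. p(8) = -444 and p(9) = 423 have opposite signs, so a root lies in (8, 9); Newton's method refines it to λ ≈ 8.4921. p(24) = 468 and p(25) = -121 have opposite signs, so a root lies in (24, 25); Newton's method refines it to λ ≈ 24.8003. p(61) = -1345 and p(62) = 582 have opposite signs, so a root lies in (61, 62); Newton's method refines it to λ ≈ 61.7076. Check (Vieta): the three roots sum to 95, matching tr M = 95.
So the eigenvalues of A^T A are ≈ 8.4921, 24.8003, 61.7076 (all ≥ 0, as they must be for A^T A). The largest is λ_max ≈ 61.7076, hence ||A||_2 = sqrt(λ_max) ≈ 7.8554.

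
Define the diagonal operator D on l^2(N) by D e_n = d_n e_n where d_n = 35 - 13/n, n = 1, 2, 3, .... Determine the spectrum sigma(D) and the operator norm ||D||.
sigma(D) = {35 - 13/n : n ≥ 1} ∪ {35}; ||D|| = 35

A bounded diagonal operator on l^2 with diagonal entries d_n has spectrum equal to the closure of {d_n : n ≥ 1}: every d_n is an eigenvalue (with eigenvector e_n), so {d_n} ⊂ sigma(D); the spectrum is closed, so its closure is too; and for lambda not in the closure, (D - lambda I) has bounded inverse (the diagonal entries 1/(d_n - lambda) are bounded). For our sequence d_n = 35 - 13/n, n = 1, 2, 3, ...:
  - {d_n} = {35 - 13/n : n ≥ 1}; the only limit point is 35
  - closure = {35 - 13/n : n ≥ 1} ∪ {35}
For the norm: a diagonal operator has ||D|| = sup_n |d_n|. Here d_n = 35 - 13/n increases monotonically from d_1 = 22 toward 35, with all terms in [22, 35); so sup_n |d_n| = 35 (the supremum is the limit, not attained). So ||D|| = 35.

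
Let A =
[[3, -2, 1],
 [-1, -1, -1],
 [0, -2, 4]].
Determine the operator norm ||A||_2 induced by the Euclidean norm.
||A||_2 ≈ 5.0875 (= sqrt(largest eigenvalue of A^T A))

||A||_2 = sigma_max(A) = sqrt(lambda_max(A^T A)). Form the symmetric matrix M = A^T A =
[[10, -5, 4],
 [-5, 9, -9],
 [4, -9, 18]].
Its characteristic polynomial (trace, sum of principal 2x2 minors, determinant of M give the coefficients) is
  p(λ) = det(λ I - M) = λ^3 - 37λ^2 + 310λ - 576.
No integer candidate from the rational root theorem (±divisors of 576) is a root, so the roots are irrational. The cubic discriminant is Δ = 5655396 > 0, so there are three distinct real roots. p(2) = -96 and p(3) = 48 have opposite signs, so a root lies in (2, 3); Newton's method refines it to λ ≈ 2.6185. p(8) = 48 and p(9) = -54 have opposite signs, so a root lies in (8, 9); Newton's method refines it to λ ≈ 8.4988. p(25) = -326 and p(26) = 48 have opposite signs, so a root lies in (25, 26); Newton's method refines it to λ ≈ 25.8827. Check (Vieta): the three roots sum to 37, matching tr M = 37.
So the eigenvalues of A^T A are ≈ 2.6185, 8.4988, 25.8827 (all ≥ 0, as they must be for A^T A). The largest is λ_max ≈ 25.8827, hence ||A||_2 = sqrt(λ_max) ≈ 5.0875.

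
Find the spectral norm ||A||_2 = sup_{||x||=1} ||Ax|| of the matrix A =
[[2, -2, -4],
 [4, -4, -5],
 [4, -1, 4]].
||A||_2 ≈ 8.9624 (= sqrt(largest eigenvalue of A^T A))

||A||_2 = sigma_max(A) = sqrt(lambda_max(A^T A)). Form the symmetric matrix M = A^T A =
[[36, -24, -12],
 [-24, 21, 24],
 [-12, 24, 57]].
Its characteristic polynomial (trace, sum of principal 2x2 minors, determinant of M give the coefficients) is
  p(λ) = det(λ I - M) = λ^3 - 114λ^2 + 2709λ - 324.
No integer candidate from the rational root theorem (±divisors of 324) is a root, so the roots are irrational. The cubic discriminant is Δ = 15729708816 > 0, so there are three distinct real roots. p(0) = -324 and p(1) = 2272 have opposite signs, so a root lies in (0, 1); Newton's method refines it to λ ≈ 0.1202. p(33) = 864 and p(34) = -698 have opposite signs, so a root lies in (33, 34); Newton's method refines it to λ ≈ 33.5553. p(80) = -1204 and p(81) = 2592 have opposite signs, so a root lies in (80, 81); Newton's method refines it to λ ≈ 80.3245. Check (Vieta): the three roots sum to 114, matching tr M = 114.
So the eigenvalues of A^T A are ≈ 0.1202, 33.5553, 80.3245 (all ≥ 0, as they must be for A^T A). The largest is λ_max ≈ 80.3245, hence ||A||_2 = sqrt(λ_max) ≈ 8.9624.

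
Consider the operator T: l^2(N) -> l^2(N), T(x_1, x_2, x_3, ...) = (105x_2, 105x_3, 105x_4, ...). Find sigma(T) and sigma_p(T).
sigma(T) = closed disk {z in C : |z| ≤ 105}; sigma_p(T) = open disk {z in C : |z| < 105}

Note T = 105·V where V is the unit left shift (V x)_k = x_{k+1}; so sigma(T) = 105·sigma(V) and ||T|| = 105||V||. ||T x||^2 = 11025sum_{k≥2} |x_k|^2 ≤ 11025||x||^2, with equality on {x : x_1 = 0}, so ||T|| = 105. For any lambda with |lambda| < 105, set r = lambda/105 (|r| < 1); the vector x = (1, r, r^2, ...) is in l^2 and satisfies T x = 105(r, r^2, ...) = lambda x, so lambda is an eigenvalue. On the boundary |lambda| = 105 the geometric series diverges, so no l^2 eigenvector exists, but these lambda lie in the approximate point spectrum. Hence sigma(T) is the closed disk of radius 105 and sigma_p(T) is the open disk.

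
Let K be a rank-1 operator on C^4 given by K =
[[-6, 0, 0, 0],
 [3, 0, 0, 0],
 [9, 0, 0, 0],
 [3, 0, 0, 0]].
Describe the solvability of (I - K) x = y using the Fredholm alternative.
(I - K) is invertible (det(I - K) = 7 ≠ 0), so for every y in C^4 the equation (I - K) x = y has a unique solution.

K has rank 1, so it is an outer product K = u v^T: every row of K is a multiple of one row vector. Reading off the entries, u = (2, -1, -3, -1) and v = (-3, 0, 0, 0) (row i of K equals u_i·v^T). A rank-one matrix u v^T satisfies K u = u (v·u) and kills the (3)-dimensional subspace v^⊥, so its characteristic polynomial is lambda^3 (lambda - v·u) with v·u = tr K = -6. Hence the eigenvalues of I - K are 1 (multiplicity 3) and 1 - (-6) = 7, so det(I - K) = 7. (Direct check: I - K =
[[7, 0, 0, 0],
 [-3, 1, 0, 0],
 [-9, 0, 1, 0],
 [-3, 0, 0, 1]]
has determinant 7.) The finite-dimensional Fredholm alternative says: either (I - K) is invertible, or ker(I - K) ≠ {0} and then range(I - K) = ker((I - K)^*)^⊥, with dim ker(I - K) = dim ker((I - K)^*). Since det(I - K) ≠ 0, 1 is not an eigenvalue of K and ker(I - K) = {0}, so we are in the first case: for every y there is a unique x = (I - K)^(-1) y. Explicitly, by the Sherman–Morrison formula, (I - u v^T)^(-1) = I + u v^T/(1 - v·u), i.e. (I - K)^(-1) = I + K/(7).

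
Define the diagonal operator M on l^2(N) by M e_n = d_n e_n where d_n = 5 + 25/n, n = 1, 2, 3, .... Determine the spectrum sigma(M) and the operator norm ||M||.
sigma(M) = {5 + 25/n : n ≥ 1} ∪ {5}; ||M|| = 30

A bounded diagonal operator on l^2 with diagonal entries d_n has spectrum equal to the closure of {d_n : n ≥ 1}: every d_n is an eigenvalue (with eigenvector e_n), so {d_n} ⊂ sigma(M); the spectrum is closed, so its closure is too; and for lambda not in the closure, (M - lambda I) has bounded inverse (the diagonal entries 1/(d_n - lambda) are bounded). For our sequence d_n = 5 + 25/n, n = 1, 2, 3, ...:
  - {d_n} = {5 + 25/n : n ≥ 1}; the only limit point is 5
  - closure = {5 + 25/n : n ≥ 1} ∪ {5}
For the norm: a diagonal operator has ||M|| = sup_n |d_n|. Here d_n = 5 + 25/n is positive and decreasing, so sup_n |d_n| = d_1 = 5 + 25 = 30. So ||M|| = 30.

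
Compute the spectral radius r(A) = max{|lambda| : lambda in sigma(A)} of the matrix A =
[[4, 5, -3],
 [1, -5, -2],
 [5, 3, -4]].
r(A) ≈ 5.3494

The eigenvalues of A are the roots of its characteristic polynomial. With M = A (coefficients from the trace, the sum of principal 2x2 minors, and det A):
  p(λ) = det(λ I - M) = λ^3 + 5λ^2 + 10.
No integer candidate from the rational root theorem (±divisors of 10) is a root, so the roots are irrational. The cubic discriminant is Δ = -7700 < 0, so there is one real root and a complex-conjugate pair. p(-6) = -26 and p(-5) = 10 have opposite signs, so a root lies in (-6, -5); Newton's method refines it to λ ≈ -5.3494. Dividing out (λ - (-5.3494)) leaves approximately λ^2 - 0.3494λ + 1.8694. For λ^2 - 0.3494λ + 1.8694 the discriminant is -7.3553. It is negative, so the remaining roots are the complex-conjugate pair λ ≈ 0.1747 ± 1.356i. Their product equals the constant term, so |λ|^2 ≈ 1.8694 and |λ| ≈ 1.3672.
Thus the eigenvalues (to 4 decimals) are -5.3494 (modulus 5.3494); 0.1747 ± 1.356i (modulus 1.3672). The spectral radius is the largest modulus: r(A) ≈ 5.3494. (Cross-check: r(A) ≤ ||A||_2 ≈ 9.9558; equality holds whenever A is normal, though it can also hold for some non-normal A.)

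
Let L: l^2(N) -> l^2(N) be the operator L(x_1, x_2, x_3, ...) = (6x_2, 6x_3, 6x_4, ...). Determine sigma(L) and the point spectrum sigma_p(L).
sigma(L) = closed disk {z in C : |z| ≤ 6}; sigma_p(L) = open disk {z in C : |z| < 6}

Note L = 6·V where V is the unit left shift (V x)_k = x_{k+1}; so sigma(L) = 6·sigma(V) and ||L|| = 6||V||. ||L x||^2 = 36sum_{k≥2} |x_k|^2 ≤ 36||x||^2, with equality on {x : x_1 = 0}, so ||L|| = 6. For any lambda with |lambda| < 6, set r = lambda/6 (|r| < 1); the vector x = (1, r, r^2, ...) is in l^2 and satisfies L x = 6(r, r^2, ...) = lambda x, so lambda is an eigenvalue. On the boundary |lambda| = 6 the geometric series diverges, so no l^2 eigenvector exists, but these lambda lie in the approximate point spectrum. Hence sigma(L) is the closed disk of radius 6 and sigma_p(L) is the open disk.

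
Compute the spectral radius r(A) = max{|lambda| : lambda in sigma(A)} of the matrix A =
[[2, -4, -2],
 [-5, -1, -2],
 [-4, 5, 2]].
r(A) ≈ 6.0367

The eigenvalues of A are the roots of its characteristic polynomial. With M = A (coefficients from the trace, the sum of principal 2x2 minors, and det A):
  p(λ) = det(λ I - M) = λ^3 - 3λ^2 - 18λ - 2.
No integer candidate from the rational root theorem (±divisors of 2) is a root, so the roots are irrational. The cubic discriminant is Δ = 23976 > 0, so there are three distinct real roots. p(-3) = -2 and p(-2) = 14 have opposite signs, so a root lies in (-3, -2); Newton's method refines it to λ ≈ -2.9233. p(-1) = 12 and p(0) = -2 have opposite signs, so a root lies in (-1, 0); Newton's method refines it to λ ≈ -0.1133. p(6) = -2 and p(7) = 68 have opposite signs, so a root lies in (6, 7); Newton's method refines it to λ ≈ 6.0367. Check (Vieta): the three roots sum to 3, matching tr M = 3.
Thus the eigenvalues (to 4 decimals) are -2.9233 (modulus 2.9233); -0.1133 (modulus 0.1133); 6.0367 (modulus 6.0367). The spectral radius is the largest modulus: r(A) ≈ 6.0367. (Cross-check: r(A) ≤ ||A||_2 ≈ 8.4081; equality holds whenever A is normal, though it can also hold for some non-normal A.)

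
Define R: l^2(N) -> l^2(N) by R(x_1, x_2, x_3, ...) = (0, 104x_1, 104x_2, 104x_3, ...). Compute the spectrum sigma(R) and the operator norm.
sigma(R) = closed disk {z in C : |z| ≤ 104}; ||R|| = 104

Note R = 104·U where U is the unit right shift (U x)_k = x_{k-1} (with x_0 := 0); so ||R|| = 104||U|| and sigma(R) = 104·sigma(U). ||R x||^2 = sum_{k≥1} |104x_k|^2 = 10816||x||^2, so ||R|| = 104 and sigma(R) ⊂ {|z| ≤ 104}. For any |lambda| < 104, the equation (R - lambda I) x = 0 forces x_1 = 0, then 104x_k = lambda x_{k+1} ⇒ x = 0, so R has no eigenvalues. But (R - lambda I) is not surjective for |lambda| < 104: solving (R - lambda I) x = e_1 would require x_n proportional to (lambda/104)^(-n), which is not in l^2. So every |lambda| < 104 lies in the residual spectrum. The boundary |lambda| = 104 is in the approximate point spectrum (the spectrum is closed). Hence sigma(R) is the closed disk of radius 104.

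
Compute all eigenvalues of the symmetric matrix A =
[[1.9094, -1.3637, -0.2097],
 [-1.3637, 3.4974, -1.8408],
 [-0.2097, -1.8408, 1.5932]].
sigma(A) ≈ {0, 2, 5}

A is real symmetric, so its spectrum consists of real eigenvalues. Expanding the characteristic polynomial of the displayed matrix gives
  det(λ I - A) = p(λ) = λ^3 + (-7)λ^2 + (10)λ + (0).
Solving p(λ) = 0 yields eigenvalues ≈ 0, 2, 5. (A is shown rounded to 4 decimals, so these recover the underlying integer eigenvalues to within that precision.)
Verification: the trace of A = 7 equals the sum of eigenvalues 7, and det(A) ≈ -0.0003 matches the eigenvalue product 0.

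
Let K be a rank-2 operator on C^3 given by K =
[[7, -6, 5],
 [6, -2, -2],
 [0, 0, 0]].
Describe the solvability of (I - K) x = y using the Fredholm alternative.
(I - K) is invertible (det(I - K) = 18 ≠ 0), so for every y in C^3 the equation (I - K) x = y has a unique solution.

K has rank 2 and factors as K = U V^T = u1 v1^T + u2 v2^T with u1 = (3, 1, 0), v1 = (3, -2, 1), u2 = (2, -3, 0), v2 = (-1, 0, 1) (multiplying out reproduces the displayed K). The nonzero eigenvalues of U V^T coincide with those of the 2 x 2 matrix G = V^T U = [[v1·u1, v1·u2], [v2·u1, v2·u2]] = [[7, 12], [-3, -2]], and by the Sylvester determinant identity det(I_3 - U V^T) = det(I_2 - V^T U) = det([[-6, -12], [3, 3]]) = (-6)(3) - (-12)(3) = 18. (Direct check: I - K =
[[-6, 6, -5],
 [-6, 3, 2],
 [0, 0, 1]]
has determinant 18.) The finite-dimensional Fredholm alternative says: either (I - K) is invertible, or ker(I - K) ≠ {0} and then range(I - K) = ker((I - K)^*)^⊥, with dim ker(I - K) = dim ker((I - K)^*). Since det(I - K) ≠ 0, 1 is not an eigenvalue of K and ker(I - K) = {0}, so we are in the first case: for every y there is a unique x = (I - K)^(-1) y. (Explicitly, by the Woodbury identity, (I - U V^T)^(-1) = I + U (I_2 - G)^(-1) V^T.)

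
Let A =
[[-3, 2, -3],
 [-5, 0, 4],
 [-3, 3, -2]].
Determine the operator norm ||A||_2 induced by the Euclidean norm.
||A||_2 ≈ 7.0152 (= sqrt(largest eigenvalue of A^T A))

||A||_2 = sigma_max(A) = sqrt(lambda_max(A^T A)). Form the symmetric matrix M = A^T A =
[[43, -15, -5],
 [-15, 13, -12],
 [-5, -12, 29]].
Its characteristic polynomial (trace, sum of principal 2x2 minors, determinant of M give the coefficients) is
  p(λ) = det(λ I - M) = λ^3 - 85λ^2 + 1789λ - 1369.
No integer candidate from the rational root theorem (±divisors of 1369) is a root, so the roots are irrational. The cubic discriminant is Δ = 554470832 > 0, so there are three distinct real roots. p(0) = -1369 and p(1) = 336 have opposite signs, so a root lies in (0, 1); Newton's method refines it to λ ≈ 0.795. p(34) = 501 and p(35) = -4 have opposite signs, so a root lies in (34, 35); Newton's method refines it to λ ≈ 34.9918. p(49) = -144 and p(50) = 581 have opposite signs, so a root lies in (49, 50); Newton's method refines it to λ ≈ 49.2132. Check (Vieta): the three roots sum to 85, matching tr M = 85.
So the eigenvalues of A^T A are ≈ 0.795, 34.9918, 49.2132 (all ≥ 0, as they must be for A^T A). The largest is λ_max ≈ 49.2132, hence ||A||_2 = sqrt(λ_max) ≈ 7.0152.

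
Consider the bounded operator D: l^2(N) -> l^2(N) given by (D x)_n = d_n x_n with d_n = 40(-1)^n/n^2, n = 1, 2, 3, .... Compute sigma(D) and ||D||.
sigma(D) = {40(-1)^n/n^2 : n ≥ 1} ∪ {0}; ||D|| = 40

A bounded diagonal operator on l^2 with diagonal entries d_n has spectrum equal to the closure of {d_n : n ≥ 1}: every d_n is an eigenvalue (with eigenvector e_n), so {d_n} ⊂ sigma(D); the spectrum is closed, so its closure is too; and for lambda not in the closure, (D - lambda I) has bounded inverse (the diagonal entries 1/(d_n - lambda) are bounded). For our sequence d_n = 40(-1)^n/n^2, n = 1, 2, 3, ...:
  - {d_n} = {40(-1)^n/n^2 : n ≥ 1}; the only limit point is 0
  - closure = {40(-1)^n/n^2 : n ≥ 1} ∪ {0}
For the norm: a diagonal operator has ||D|| = sup_n |d_n|. Here |d_n| = 40/n^2 is decreasing, so sup_n |d_n| = |d_1| = 40. So ||D|| = 40.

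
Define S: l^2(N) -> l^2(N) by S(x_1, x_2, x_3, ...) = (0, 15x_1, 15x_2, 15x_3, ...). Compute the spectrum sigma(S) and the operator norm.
sigma(S) = closed disk {z in C : |z| ≤ 15}; ||S|| = 15

Note S = 15·U where U is the unit right shift (U x)_k = x_{k-1} (with x_0 := 0); so ||S|| = 15||U|| and sigma(S) = 15·sigma(U). ||S x||^2 = sum_{k≥1} |15x_k|^2 = 225||x||^2, so ||S|| = 15 and sigma(S) ⊂ {|z| ≤ 15}. For any |lambda| < 15, the equation (S - lambda I) x = 0 forces x_1 = 0, then 15x_k = lambda x_{k+1} ⇒ x = 0, so S has no eigenvalues. But (S - lambda I) is not surjective for |lambda| < 15: solving (S - lambda I) x = e_1 would require x_n proportional to (lambda/15)^(-n), which is not in l^2. So every |lambda| < 15 lies in the residual spectrum. The boundary |lambda| = 15 is in the approximate point spectrum (the spectrum is closed). Hence sigma(S) is the closed disk of radius 15.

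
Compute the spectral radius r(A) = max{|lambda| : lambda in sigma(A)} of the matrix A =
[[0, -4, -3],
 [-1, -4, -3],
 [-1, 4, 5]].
r(A) ≈ 4.15

The eigenvalues of A are the roots of its characteristic polynomial. With M = A (coefficients from the trace, the sum of principal 2x2 minors, and det A):
  p(λ) = det(λ I - M) = λ^3 - λ^2 - 15λ + 8.
No integer candidate from the rational root theorem (±divisors of 8) is a root, so the roots are irrational. The cubic discriminant is Δ = 14189 > 0, so there are three distinct real roots. p(-4) = -12 and p(-3) = 17 have opposite signs, so a root lies in (-4, -3); Newton's method refines it to λ ≈ -3.6746. p(0) = 8 and p(1) = -7 have opposite signs, so a root lies in (0, 1); Newton's method refines it to λ ≈ 0.5246. p(4) = -4 and p(5) = 33 have opposite signs, so a root lies in (4, 5); Newton's method refines it to λ ≈ 4.15. Check (Vieta): the three roots sum to 1, matching tr M = 1.
Thus the eigenvalues (to 4 decimals) are -3.6746 (modulus 3.6746); 0.5246 (modulus 0.5246); 4.15 (modulus 4.15). The spectral radius is the largest modulus: r(A) ≈ 4.15. (Cross-check: r(A) ≤ ||A||_2 ≈ 9.4653; equality holds whenever A is normal, though it can also hold for some non-normal A.)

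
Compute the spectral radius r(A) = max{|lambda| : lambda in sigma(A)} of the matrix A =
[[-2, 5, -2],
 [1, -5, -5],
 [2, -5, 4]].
r(A) ≈ 8.2106

The eigenvalues of A are the roots of its characteristic polynomial. With M = A (coefficients from the trace, the sum of principal 2x2 minors, and det A):
  p(λ) = det(λ I - M) = λ^3 + 3λ^2 - 44λ - 10.
No integer candidate from the rational root theorem (±divisors of 10) is a root, so the roots are irrational. The cubic discriminant is Δ = 380300 > 0, so there are three distinct real roots. p(-9) = -100 and p(-8) = 22 have opposite signs, so a root lies in (-9, -8); Newton's method refines it to λ ≈ -8.2106. p(-1) = 36 and p(0) = -10 have opposite signs, so a root lies in (-1, 0); Newton's method refines it to λ ≈ -0.2241. p(5) = -30 and p(6) = 50 have opposite signs, so a root lies in (5, 6); Newton's method refines it to λ ≈ 5.4347. Check (Vieta): the three roots sum to -3, matching tr M = -3.
Thus the eigenvalues (to 4 decimals) are -8.2106 (modulus 8.2106); -0.2241 (modulus 0.2241); 5.4347 (modulus 5.4347). The spectral radius is the largest modulus: r(A) ≈ 8.2106. (Cross-check: r(A) ≤ ||A||_2 ≈ 9.1997; equality holds whenever A is normal, though it can also hold for some non-normal A.)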